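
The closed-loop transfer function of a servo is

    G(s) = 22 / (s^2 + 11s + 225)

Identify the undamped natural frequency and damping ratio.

Compare the denominator to the standard form s^2 + 2ζωₙs + ωₙ².
ωₙ² = 225, so ωₙ = 15 rad/s.
2ζωₙ = 11, so ζ = 11/(2·15) ≈ 0.3667.

ωₙ = 15 rad/s, ζ ≈ 0.3667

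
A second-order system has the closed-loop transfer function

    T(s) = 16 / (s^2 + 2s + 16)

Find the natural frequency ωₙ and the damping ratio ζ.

ωₙ = 4 rad/s, ζ = 0.25

Compare the denominator to the standard form s^2 + 2ζωₙs + ωₙ².
ωₙ² = 16, so ωₙ = 4 rad/s.
2ζωₙ = 2, so ζ = 2/(2·4) = 0.25.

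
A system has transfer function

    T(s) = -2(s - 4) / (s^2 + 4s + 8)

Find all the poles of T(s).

s = -2 + 2j, -2 - 2j

The poles are the roots of the denominator s^2 + 4s + 8 = 0.
Using the quadratic formula: s = (-4 ± √(-16))/2 = -2 ± 2j.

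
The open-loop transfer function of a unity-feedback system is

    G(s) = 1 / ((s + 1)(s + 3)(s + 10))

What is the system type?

The denominator has no factor of s at the origin — no free integrator — so this is a Type 0 system.

Type 0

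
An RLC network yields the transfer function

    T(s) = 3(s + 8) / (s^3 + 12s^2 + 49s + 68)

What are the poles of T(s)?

s = -4, -4 ± j

The poles are the roots of the denominator s^3 + 12s^2 + 49s + 68 = 0.
Trying s = -4: the polynomial evaluates to 0, so (s + 4) is a factor.
Dividing out leaves s^2 + 8s + 17 = 0.
The quadratic formula then gives s = -4 ± 1j.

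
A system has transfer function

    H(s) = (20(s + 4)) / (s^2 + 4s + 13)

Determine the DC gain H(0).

Set s = 0: H(0) = (80) / (13) = 80/13.

H(0) = 80/13 ≈ 6.154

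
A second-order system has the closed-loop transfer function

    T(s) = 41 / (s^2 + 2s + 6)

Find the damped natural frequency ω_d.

Comparing s^2 + 2s + 6 to s^2 + 2ζωₙs + ωₙ²: ωₙ = √6 ≈ 2.449 rad/s and ζ = 2/(2·√6) ≈ 0.4082.
ζωₙ = 2/2 = 1, so ω_d = ωₙ√(1−ζ²) = √(ωₙ² − (ζωₙ)²) = √(6 − 1²) = √5 ≈ 2.236 rad/s.

ω_d ≈ 2.236 rad/s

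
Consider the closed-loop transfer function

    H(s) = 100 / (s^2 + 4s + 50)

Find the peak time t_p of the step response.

Comparing s^2 + 4s + 50 to s^2 + 2ζωₙs + ωₙ²: ωₙ = √50 ≈ 7.071 rad/s and ζ = 4/(2·√50) ≈ 0.2828.
ζωₙ = 4/2 = 2, so ω_d = ωₙ√(1−ζ²) = √(ωₙ² − (ζωₙ)²) = √(50 − 2²) = √46 ≈ 6.782 rad/s.
t_p = π/ω_d = π/6.782 ≈ 0.4632 s.

t_p ≈ 0.4632 s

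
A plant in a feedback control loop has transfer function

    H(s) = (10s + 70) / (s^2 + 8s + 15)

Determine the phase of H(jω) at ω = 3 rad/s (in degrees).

At s = j3: numerator = 70 + j30, denominator = 6 + j24.
∠H = ∠num − ∠den = 23.199° − (75.964°) = -52.77°.

∠H(j3) ≈ -52.77°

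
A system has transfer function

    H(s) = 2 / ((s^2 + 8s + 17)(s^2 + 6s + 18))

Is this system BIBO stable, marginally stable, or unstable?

stable

The poles can be read from the denominator factors: s = -4 + j, -4 - j, -3 + 3j, -3 - 3j.
Since all poles lie strictly in the left half-plane, the system is stable.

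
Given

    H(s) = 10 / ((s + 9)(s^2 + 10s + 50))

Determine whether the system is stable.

stable

The poles can be read from the denominator factors: s = -9, -5 ± 5j.
Since all poles lie strictly in the left half-plane, the system is stable.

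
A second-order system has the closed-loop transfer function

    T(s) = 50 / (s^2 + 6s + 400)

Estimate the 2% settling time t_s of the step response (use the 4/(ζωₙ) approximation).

Comparing s^2 + 6s + 400 to s^2 + 2ζωₙs + ωₙ²: ωₙ = 20 rad/s and ζ = 6/(2·20) = 0.15.
ζωₙ = 6/2 = 3, so t_s ≈ 4/(ζωₙ) = 4/3 ≈ 1.333 s.

t_s ≈ 1.333 s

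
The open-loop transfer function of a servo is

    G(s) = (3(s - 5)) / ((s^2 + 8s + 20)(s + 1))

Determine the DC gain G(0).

G(0) = -3/4 ≈ -0.7500

At s = 0 each factor (s + a) contributes a and each (s^2 + bs + c) contributes c.
G(0) = 3·(-5) / ((20) · (1)) = -15/20 = -3/4.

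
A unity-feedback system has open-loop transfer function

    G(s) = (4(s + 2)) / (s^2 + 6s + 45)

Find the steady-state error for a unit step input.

e_ss = 0.8491

G(s) has no poles at the origin.
This is a Type 0 system. Kp = lim_{s→0} G(s) = 8/45.
e_ss = 1/(1 + Kp) = 1/(1 + 8/45) = 45/53 ≈ 0.8491.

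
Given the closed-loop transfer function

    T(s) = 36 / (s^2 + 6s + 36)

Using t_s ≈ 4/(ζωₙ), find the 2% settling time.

Comparing s^2 + 6s + 36 to s^2 + 2ζωₙs + ωₙ²: ωₙ = 6 rad/s and ζ = 6/(2·6) = 0.5.
ζωₙ = 6/2 = 3, so t_s ≈ 4/(ζωₙ) = 4/3 ≈ 1.333 s.

t_s ≈ 1.333 s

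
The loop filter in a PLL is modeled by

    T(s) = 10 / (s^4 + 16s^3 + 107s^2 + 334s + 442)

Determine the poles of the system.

s = -3 ± 2j, -5 ± 3j

The poles are the roots of the denominator s^4 + 16s^3 + 107s^2 + 334s + 442 = 0.
No real roots exist; factor into two real quadratics: (s^2 + 6s + 13)(s^2 + 10s + 34) = 0.
Each quadratic gives a conjugate pair via the quadratic formula.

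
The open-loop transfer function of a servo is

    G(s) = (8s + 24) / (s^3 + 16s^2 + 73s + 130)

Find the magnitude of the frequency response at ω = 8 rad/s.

Substitute s = j8: numerator = 24 + j64, denominator = -894 + j72.
|G(j8)| = |24 + j64| / |-894 + j72| = 68.352 / 896.89 ≈ 0.07621.

|G(j8)| ≈ 0.07621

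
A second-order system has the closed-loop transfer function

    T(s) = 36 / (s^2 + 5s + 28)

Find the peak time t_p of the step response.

Comparing s^2 + 5s + 28 to s^2 + 2ζωₙs + ωₙ²: ωₙ = √28 ≈ 5.292 rad/s and ζ = 5/(2·√28) ≈ 0.4725.
ζωₙ = 5/2 = 2.5, so ω_d = ωₙ√(1−ζ²) = √(ωₙ² − (ζωₙ)²) = √(28 − 2.5²) = √21.75 ≈ 4.664 rad/s.
t_p = π/ω_d = π/4.664 ≈ 0.6736 s.

t_p ≈ 0.6736 s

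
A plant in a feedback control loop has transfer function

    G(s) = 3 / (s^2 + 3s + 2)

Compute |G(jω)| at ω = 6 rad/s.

Substitute s = j6: numerator = 3, denominator = -34 + j18.
|G(j6)| = |3| / |-34 + j18| = 3 / 38.471 ≈ 0.07798.

|G(j6)| ≈ 0.07798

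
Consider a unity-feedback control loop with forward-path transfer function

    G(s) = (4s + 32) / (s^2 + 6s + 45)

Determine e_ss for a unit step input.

G(s) has no poles at the origin.
This is a Type 0 system. Kp = lim_{s→0} G(s) = 32/45.
e_ss = 1/(1 + Kp) = 1/(1 + 32/45) = 45/77 ≈ 0.5844.

e_ss = 0.5844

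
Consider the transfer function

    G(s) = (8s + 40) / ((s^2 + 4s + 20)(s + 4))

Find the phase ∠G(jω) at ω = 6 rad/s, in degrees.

At s = j6: numerator = 40 + j48, denominator = -208.
∠G = ∠num − ∠den = 50.194° − (180°) = -129.8°.

∠G(j6) ≈ -129.8°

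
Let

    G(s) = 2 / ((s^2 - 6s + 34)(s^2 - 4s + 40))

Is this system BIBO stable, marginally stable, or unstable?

unstable

The poles can be read from the denominator factors: s = 3 ± 5j, 2 ± 6j.
Since the pole(s) at s = 3 + 5j, 3 - 5j, 2 + 6j, 2 - 6j lie in the right half-plane, the system is unstable.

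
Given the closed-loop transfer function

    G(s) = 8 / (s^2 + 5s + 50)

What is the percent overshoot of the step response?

%OS ≈ 30.5%

Comparing s^2 + 5s + 50 to s^2 + 2ζωₙs + ωₙ²: ωₙ = √50 ≈ 7.071 rad/s and ζ = 5/(2·√50) ≈ 0.3536.
%OS = 100·exp(−πζ/√(1−ζ²)) = 100·exp(−π·0.3536/√(1−0.3536²)) ≈ 30.5%.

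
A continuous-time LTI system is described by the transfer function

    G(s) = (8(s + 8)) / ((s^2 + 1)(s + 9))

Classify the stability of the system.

The poles can be read from the denominator factors: s = ±j, -9.
Since the simple pole(s) at s = ±j lie on the jω-axis with none in the right half-plane, the system is marginally stable.

marginally stable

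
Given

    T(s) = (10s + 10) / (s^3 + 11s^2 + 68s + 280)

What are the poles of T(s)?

s = -2 + 6j, -2 - 6j, -7

The poles are the roots of the denominator s^3 + 11s^2 + 68s + 280 = 0.
Trying s = -7: the polynomial evaluates to 0, so (s + 7) is a factor.
Dividing out leaves s^2 + 4s + 40 = 0.
The quadratic formula then gives s = -2 ± 6j.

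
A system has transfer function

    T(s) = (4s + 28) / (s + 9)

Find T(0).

Set s = 0: T(0) = (28) / (9) = 28/9.

T(0) = 28/9 ≈ 3.111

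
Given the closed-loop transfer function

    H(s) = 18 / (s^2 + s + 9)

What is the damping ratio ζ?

Compare the denominator to the standard form s^2 + 2ζωₙs + ωₙ².
ωₙ² = 9, so ωₙ = 3 rad/s.
2ζωₙ = 1, so ζ = 1/(2·3) ≈ 0.1667.
With ζ = 0.1667 the response is underdamped.

ζ ≈ 0.1667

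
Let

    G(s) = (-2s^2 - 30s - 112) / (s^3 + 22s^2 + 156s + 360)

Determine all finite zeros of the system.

s = -8, -7

Set the numerator to zero: -2s^2 - 30s - 112 = 0, i.e. -2·(s^2 + 15s + 56) = 0.
Factoring: (s + 8)(s + 7) = 0.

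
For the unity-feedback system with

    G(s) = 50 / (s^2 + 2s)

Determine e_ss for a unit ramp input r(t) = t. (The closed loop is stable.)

G(s) has one pole at the origin.
This is a Type 1 system. Kv = lim_{s→0} s·G(s) = 50/2 = 25.
e_ss = 1/Kv = 1/(25) = 1/25 ≈ 0.04000.

e_ss = 0.04000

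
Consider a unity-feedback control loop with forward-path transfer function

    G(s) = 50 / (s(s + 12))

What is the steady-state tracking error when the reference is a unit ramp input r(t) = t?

G(s) has one pole at the origin.
This is a Type 1 system. Kv = lim_{s→0} s·G(s) = 50/12 = 25/6.
e_ss = 1/Kv = 1/(25/6) = 6/25 ≈ 0.2400.

e_ss = 0.2400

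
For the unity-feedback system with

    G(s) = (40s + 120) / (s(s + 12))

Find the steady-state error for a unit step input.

G(s) has one pole at the origin.
This is a Type 1 system; for a step input the steady-state error is zero.

e_ss = 0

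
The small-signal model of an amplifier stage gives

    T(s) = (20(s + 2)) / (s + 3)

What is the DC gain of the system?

T(0) = 40/3 ≈ 13.33

At s = 0 each factor (s + a) contributes a and each (s^2 + bs + c) contributes c.
T(0) = 20·(2) / ((3)) = 40/3 = 40/3.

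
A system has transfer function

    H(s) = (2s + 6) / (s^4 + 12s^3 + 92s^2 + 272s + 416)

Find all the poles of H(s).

The poles are the roots of the denominator s^4 + 12s^3 + 92s^2 + 272s + 416 = 0.
No real roots exist; factor into two real quadratics: (s^2 + 4s + 8)(s^2 + 8s + 52) = 0.
Each quadratic gives a conjugate pair via the quadratic formula.

s = -2 + 2j, -2 - 2j, -4 + 6j, -4 - 6j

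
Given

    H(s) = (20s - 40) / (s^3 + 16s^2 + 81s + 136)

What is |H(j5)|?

|H(j5)| ≈ 0.2799

Substitute s = j5: numerator = -40 + j100, denominator = -264 + j280.
|H(j5)| = |-40 + j100| / |-264 + j280| = 107.70 / 384.83 ≈ 0.2799.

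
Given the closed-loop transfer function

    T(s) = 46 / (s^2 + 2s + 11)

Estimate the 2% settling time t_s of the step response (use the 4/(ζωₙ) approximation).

t_s ≈ 4 s

Comparing s^2 + 2s + 11 to s^2 + 2ζωₙs + ωₙ²: ωₙ = √11 ≈ 3.317 rad/s and ζ = 2/(2·√11) ≈ 0.3015.
ζωₙ = 2/2 = 1, so t_s ≈ 4/(ζωₙ) = 4/1 = 4 s.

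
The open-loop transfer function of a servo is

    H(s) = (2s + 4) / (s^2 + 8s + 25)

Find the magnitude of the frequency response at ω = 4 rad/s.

|H(j4)| ≈ 0.2691

Substitute s = j4: numerator = 4 + j8, denominator = 9 + j32.
|H(j4)| = |4 + j8| / |9 + j32| = 8.9443 / 33.242 ≈ 0.2691.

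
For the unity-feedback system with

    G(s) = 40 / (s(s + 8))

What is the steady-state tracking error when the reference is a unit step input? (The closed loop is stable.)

G(s) has one pole at the origin.
This is a Type 1 system; for a step input the steady-state error is zero.

e_ss = 0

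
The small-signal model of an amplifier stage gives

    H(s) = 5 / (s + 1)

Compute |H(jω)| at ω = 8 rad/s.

Substitute s = j8: numerator = 5, denominator = 1 + j8.
|H(j8)| = |5| / |1 + j8| = 5 / 8.0623 ≈ 0.6202.

|H(j8)| ≈ 0.6202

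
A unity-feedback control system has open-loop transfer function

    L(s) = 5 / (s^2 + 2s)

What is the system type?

Type 1

Factor s from the denominator: s^2 + 2s = s·(s + 2).
There is 1 pole at the origin, so the system is Type 1.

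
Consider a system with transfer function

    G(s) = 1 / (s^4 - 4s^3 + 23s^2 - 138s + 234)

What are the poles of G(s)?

The poles are the roots of the denominator s^4 - 4s^3 + 23s^2 - 138s + 234 = 0.
Trying s = 3: the polynomial evaluates to 0, so (s - 3) is a factor.
Dividing out leaves s^3 - s^2 + 20s - 78 = 0.
This factors further as (s^2 + 2s + 26)(s - 3) = 0.

s = -1 + 5j, -1 - 5j, 3, 3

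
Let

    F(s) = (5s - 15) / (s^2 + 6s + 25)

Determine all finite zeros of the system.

s = 3

Set the numerator to zero: 5s - 15 = 0, i.e. 5·(s - 3) = 0.
So s = 3.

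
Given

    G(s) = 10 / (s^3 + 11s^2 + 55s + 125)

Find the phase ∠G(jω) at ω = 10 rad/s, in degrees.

∠G(j10) ≈ 155.2°

At s = j10: numerator = 10, denominator = -975 - j450.
∠G = ∠num − ∠den = 0° − (-155.22°) = 155.2°.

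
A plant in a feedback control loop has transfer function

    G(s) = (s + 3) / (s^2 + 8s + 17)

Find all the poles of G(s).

The poles are the roots of the denominator s^2 + 8s + 17 = 0.
Using the quadratic formula: s = (-8 ± √(-4))/2 = -4 ± 1j.

s = -4 + j, -4 - j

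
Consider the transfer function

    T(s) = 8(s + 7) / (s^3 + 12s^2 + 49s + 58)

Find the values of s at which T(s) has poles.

The poles are the roots of the denominator s^3 + 12s^2 + 49s + 58 = 0.
Trying s = -2: the polynomial evaluates to 0, so (s + 2) is a factor.
Dividing out leaves s^2 + 10s + 29 = 0.
The quadratic formula then gives s = -5 ± 2j.

s = -5 ± 2j, -2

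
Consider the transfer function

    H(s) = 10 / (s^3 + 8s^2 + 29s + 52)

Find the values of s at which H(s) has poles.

The poles are the roots of the denominator s^3 + 8s^2 + 29s + 52 = 0.
Trying s = -4: the polynomial evaluates to 0, so (s + 4) is a factor.
Dividing out leaves s^2 + 4s + 13 = 0.
The quadratic formula then gives s = -2 ± 3j.

s = -4, -2 + 3j, -2 - 3j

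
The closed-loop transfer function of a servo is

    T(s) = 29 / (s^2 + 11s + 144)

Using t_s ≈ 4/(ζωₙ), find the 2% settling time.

t_s ≈ 0.7273 s

Comparing s^2 + 11s + 144 to s^2 + 2ζωₙs + ωₙ²: ωₙ = 12 rad/s and ζ = 11/(2·12) ≈ 0.4583.
ζωₙ = 11/2 = 5.5, so t_s ≈ 4/(ζωₙ) = 4/5.5 ≈ 0.7273 s.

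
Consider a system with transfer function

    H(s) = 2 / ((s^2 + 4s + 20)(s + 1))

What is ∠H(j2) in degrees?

At s = j2: numerator = 2, denominator = j40.
∠H = ∠num − ∠den = 0° − (90°) = -90°.

∠H(j2) ≈ -90°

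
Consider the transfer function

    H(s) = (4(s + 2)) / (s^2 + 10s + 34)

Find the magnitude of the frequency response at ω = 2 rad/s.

Substitute s = j2: numerator = 8 + j8, denominator = 30 + j20.
|H(j2)| = |8 + j8| / |30 + j20| = 11.314 / 36.056 ≈ 0.3138.

|H(j2)| ≈ 0.3138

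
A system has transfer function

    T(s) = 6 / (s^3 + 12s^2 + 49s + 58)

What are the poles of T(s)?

s = -5 + 2j, -5 - 2j, -2

The poles are the roots of the denominator s^3 + 12s^2 + 49s + 58 = 0.
Trying s = -2: the polynomial evaluates to 0, so (s + 2) is a factor.
Dividing out leaves s^2 + 10s + 29 = 0.
The quadratic formula then gives s = -5 ± 2j.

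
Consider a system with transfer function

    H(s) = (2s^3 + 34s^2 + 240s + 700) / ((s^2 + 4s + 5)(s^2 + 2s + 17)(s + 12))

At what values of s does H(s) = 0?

Set the numerator to zero: 2s^3 + 34s^2 + 240s + 700 = 0, i.e. 2·(s^3 + 17s^2 + 120s + 350) = 0.
Factoring: (s + 7)(s^2 + 10s + 50) = 0.

s = -7, -5 + 5j, -5 - 5j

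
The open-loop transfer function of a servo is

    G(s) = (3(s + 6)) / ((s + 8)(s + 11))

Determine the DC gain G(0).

At s = 0 each factor (s + a) contributes a and each (s^2 + bs + c) contributes c.
G(0) = 3·(6) / ((8) · (11)) = 18/88 = 9/44.

G(0) = 9/44 ≈ 0.2045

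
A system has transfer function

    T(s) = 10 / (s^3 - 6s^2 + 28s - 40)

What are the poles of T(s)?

The poles are the roots of the denominator s^3 - 6s^2 + 28s - 40 = 0.
Trying s = 2: the polynomial evaluates to 0, so (s - 2) is a factor.
Dividing out leaves s^2 - 4s + 20 = 0.
The quadratic formula then gives s = 2 ± 4j.

s = 2, 2 ± 4j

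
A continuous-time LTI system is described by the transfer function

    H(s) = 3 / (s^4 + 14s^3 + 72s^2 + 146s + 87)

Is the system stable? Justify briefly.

The denominator s^4 + 14s^3 + 72s^2 + 146s + 87 factors as (s + 3)(s + 1)(s^2 + 10s + 29), giving poles at s = -3, -1, -5 + 2j, -5 - 2j.
Since all poles lie strictly in the left half-plane, the system is stable.

stable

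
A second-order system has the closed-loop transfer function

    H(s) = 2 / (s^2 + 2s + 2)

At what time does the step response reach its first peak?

t_p ≈ 3.142 s

Comparing s^2 + 2s + 2 to s^2 + 2ζωₙs + ωₙ²: ωₙ = √2 ≈ 1.414 rad/s and ζ = 2/(2·√2) ≈ 0.7071.
ζωₙ = 2/2 = 1, so ω_d = ωₙ√(1−ζ²) = √(ωₙ² − (ζωₙ)²) = √(2 − 1²) = √1 = 1 rad/s.
t_p = π/ω_d = π/1 ≈ 3.142 s.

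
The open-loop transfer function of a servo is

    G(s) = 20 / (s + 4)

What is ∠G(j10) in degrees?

At s = j10: numerator = 20, denominator = 4 + j10.
∠G = ∠num − ∠den = 0° − (68.199°) = -68.20°.

∠G(j10) ≈ -68.20°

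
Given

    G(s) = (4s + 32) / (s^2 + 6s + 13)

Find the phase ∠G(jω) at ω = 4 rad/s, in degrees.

∠G(j4) ≈ -70.56°

At s = j4: numerator = 32 + j16, denominator = -3 + j24.
∠G = ∠num − ∠den = 26.565° − (97.125°) = -70.56°.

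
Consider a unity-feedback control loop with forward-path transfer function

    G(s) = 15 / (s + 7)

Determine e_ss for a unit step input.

G(s) has no poles at the origin.
This is a Type 0 system. Kp = lim_{s→0} G(s) = 15/7.
e_ss = 1/(1 + Kp) = 1/(1 + 15/7) = 7/22 ≈ 0.3182.

e_ss = 0.3182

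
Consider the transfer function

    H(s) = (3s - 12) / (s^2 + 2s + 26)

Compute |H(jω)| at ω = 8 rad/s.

Substitute s = j8: numerator = -12 + j24, denominator = -38 + j16.
|H(j8)| = |-12 + j24| / |-38 + j16| = 26.833 / 41.231 ≈ 0.6508.

|H(j8)| ≈ 0.6508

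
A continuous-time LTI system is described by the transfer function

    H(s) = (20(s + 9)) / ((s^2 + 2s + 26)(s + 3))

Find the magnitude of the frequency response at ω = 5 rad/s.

|H(j5)| ≈ 3.514

Substitute s = j5: numerator = 180 + j100, denominator = -47 + j35.
|H(j5)| = |180 + j100| / |-47 + j35| = 205.91 / 58.600 ≈ 3.514.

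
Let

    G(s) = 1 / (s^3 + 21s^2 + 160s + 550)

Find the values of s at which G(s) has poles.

The poles are the roots of the denominator s^3 + 21s^2 + 160s + 550 = 0.
Trying s = -11: the polynomial evaluates to 0, so (s + 11) is a factor.
Dividing out leaves s^2 + 10s + 50 = 0.
The quadratic formula then gives s = -5 ± 5j.

s = -11, -5 ± 5j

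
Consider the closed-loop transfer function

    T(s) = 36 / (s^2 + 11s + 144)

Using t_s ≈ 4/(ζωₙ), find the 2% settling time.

Comparing s^2 + 11s + 144 to s^2 + 2ζωₙs + ωₙ²: ωₙ = 12 rad/s and ζ = 11/(2·12) ≈ 0.4583.
ζωₙ = 11/2 = 5.5, so t_s ≈ 4/(ζωₙ) = 4/5.5 ≈ 0.7273 s.

t_s ≈ 0.7273 s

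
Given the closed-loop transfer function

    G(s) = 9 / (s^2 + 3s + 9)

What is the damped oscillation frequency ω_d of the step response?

Comparing s^2 + 3s + 9 to s^2 + 2ζωₙs + ωₙ²: ωₙ = 3 rad/s and ζ = 3/(2·3) = 0.5.
ζωₙ = 3/2 = 1.5, so ω_d = ωₙ√(1−ζ²) = √(ωₙ² − (ζωₙ)²) = √(9 − 1.5²) = √6.75 ≈ 2.598 rad/s.

ω_d ≈ 2.598 rad/s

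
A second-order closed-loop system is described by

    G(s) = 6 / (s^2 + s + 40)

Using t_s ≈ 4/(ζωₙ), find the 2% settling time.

Comparing s^2 + s + 40 to s^2 + 2ζωₙs + ωₙ²: ωₙ = √40 ≈ 6.325 rad/s and ζ = 1/(2·√40) ≈ 0.07906.
ζωₙ = 1/2 = 0.5, so t_s ≈ 4/(ζωₙ) = 4/0.5 = 8 s.

t_s ≈ 8 s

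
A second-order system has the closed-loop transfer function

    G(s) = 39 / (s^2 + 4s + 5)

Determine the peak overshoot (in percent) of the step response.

Comparing s^2 + 4s + 5 to s^2 + 2ζωₙs + ωₙ²: ωₙ = √5 ≈ 2.236 rad/s and ζ = 4/(2·√5) ≈ 0.8944.
%OS = 100·exp(−πζ/√(1−ζ²)) = 100·exp(−π·0.8944/√(1−0.8944²)) ≈ 0.187%.

%OS ≈ 0.187%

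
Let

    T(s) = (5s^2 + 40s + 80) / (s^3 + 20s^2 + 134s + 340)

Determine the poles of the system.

The poles are the roots of the denominator s^3 + 20s^2 + 134s + 340 = 0.
Trying s = -10: the polynomial evaluates to 0, so (s + 10) is a factor.
Dividing out leaves s^2 + 10s + 34 = 0.
The quadratic formula then gives s = -5 ± 3j.

s = -5 ± 3j, -10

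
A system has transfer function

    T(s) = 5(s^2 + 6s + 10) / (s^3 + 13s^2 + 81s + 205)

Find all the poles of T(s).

The poles are the roots of the denominator s^3 + 13s^2 + 81s + 205 = 0.
Trying s = -5: the polynomial evaluates to 0, so (s + 5) is a factor.
Dividing out leaves s^2 + 8s + 41 = 0.
The quadratic formula then gives s = -4 ± 5j.

s = -4 ± 5j, -5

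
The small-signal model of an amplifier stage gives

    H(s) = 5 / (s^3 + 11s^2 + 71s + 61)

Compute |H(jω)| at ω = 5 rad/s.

Substitute s = j5: numerator = 5, denominator = -214 + j230.
|H(j5)| = |5| / |-214 + j230| = 5 / 314.16 ≈ 0.01592.

|H(j5)| ≈ 0.01592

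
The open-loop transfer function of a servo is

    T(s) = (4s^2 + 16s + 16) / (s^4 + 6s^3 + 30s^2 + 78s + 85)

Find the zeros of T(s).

s = -2, -2

Set the numerator to zero: 4s^2 + 16s + 16 = 0, i.e. 4·(s^2 + 4s + 4) = 0.
Factoring: (s + 2)^2 = 0.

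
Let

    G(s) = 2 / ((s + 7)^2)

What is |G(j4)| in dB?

|G(j4)|_dB ≈ -30.2 dB

Substitute s = j4: numerator = 2, denominator = 33 + j56.
|G(j4)| = |2| / |33 + j56| = 2 / 65 ≈ 0.03077.
In decibels: 20·log₁₀(0.03077) ≈ -30.2 dB.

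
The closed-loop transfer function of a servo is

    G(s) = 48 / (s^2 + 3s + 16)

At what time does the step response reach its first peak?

Comparing s^2 + 3s + 16 to s^2 + 2ζωₙs + ωₙ²: ωₙ = 4 rad/s and ζ = 3/(2·4) = 0.375.
ζωₙ = 3/2 = 1.5, so ω_d = ωₙ√(1−ζ²) = √(ωₙ² − (ζωₙ)²) = √(16 − 1.5²) = √13.75 ≈ 3.708 rad/s.
t_p = π/ω_d = π/3.708 ≈ 0.8472 s.

t_p ≈ 0.8472 s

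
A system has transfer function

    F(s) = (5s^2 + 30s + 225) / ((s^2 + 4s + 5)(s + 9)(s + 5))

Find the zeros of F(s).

Set the numerator to zero: 5s^2 + 30s + 225 = 0, i.e. 5·(s^2 + 6s + 45) = 0.
Factoring: (s^2 + 6s + 45) = 0.

s = -3 ± 6j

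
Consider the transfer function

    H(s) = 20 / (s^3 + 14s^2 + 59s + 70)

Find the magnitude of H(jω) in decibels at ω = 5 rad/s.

|H(j5)|_dB ≈ -24.3 dB

Substitute s = j5: numerator = 20, denominator = -280 + j170.
|H(j5)| = |20| / |-280 + j170| = 20 / 327.57 ≈ 0.06106.
In decibels: 20·log₁₀(0.06106) ≈ -24.3 dB.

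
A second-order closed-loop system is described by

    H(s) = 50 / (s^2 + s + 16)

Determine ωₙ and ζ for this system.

Compare the denominator to the standard form s^2 + 2ζωₙs + ωₙ².
ωₙ² = 16, so ωₙ = 4 rad/s.
2ζωₙ = 1, so ζ = 1/(2·4) = 0.125.

ωₙ = 4 rad/s, ζ = 0.125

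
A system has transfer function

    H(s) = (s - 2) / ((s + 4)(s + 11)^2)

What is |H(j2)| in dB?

|H(j2)|_dB ≈ -45.9 dB

Substitute s = j2: numerator = -2 + j2, denominator = 380 + j410.
|H(j2)| = |-2 + j2| / |380 + j410| = 2.8284 / 559.02 ≈ 0.005060.
In decibels: 20·log₁₀(0.005060) ≈ -45.9 dB.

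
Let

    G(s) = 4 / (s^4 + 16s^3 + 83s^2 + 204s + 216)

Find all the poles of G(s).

The poles are the roots of the denominator s^4 + 16s^3 + 83s^2 + 204s + 216 = 0.
Trying s = -3: the polynomial evaluates to 0, so (s + 3) is a factor.
Dividing out leaves s^3 + 13s^2 + 44s + 72 = 0.
This factors further as (s^2 + 4s + 8)(s + 9) = 0.

s = -2 + 2j, -2 - 2j, -3, -9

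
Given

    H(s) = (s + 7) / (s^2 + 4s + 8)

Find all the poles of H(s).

s = -2 ± 2j

The poles are the roots of the denominator s^2 + 4s + 8 = 0.
Using the quadratic formula: s = (-4 ± √(-16))/2 = -2 ± 2j.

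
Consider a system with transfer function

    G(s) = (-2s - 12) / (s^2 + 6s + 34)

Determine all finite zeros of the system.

Set the numerator to zero: -2s - 12 = 0, i.e. -2·(s + 6) = 0.
So s = -6.

s = -6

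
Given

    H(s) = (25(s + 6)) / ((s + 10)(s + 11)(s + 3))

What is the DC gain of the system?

At s = 0 each factor (s + a) contributes a and each (s^2 + bs + c) contributes c.
H(0) = 25·(6) / ((10) · (11) · (3)) = 150/330 = 5/11.

H(0) = 5/11 ≈ 0.4545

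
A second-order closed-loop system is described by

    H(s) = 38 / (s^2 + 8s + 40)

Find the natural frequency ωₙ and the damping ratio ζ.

Compare the denominator to the standard form s^2 + 2ζωₙs + ωₙ².
ωₙ² = 40, so ωₙ = √40 ≈ 6.325 rad/s.
2ζωₙ = 8, so ζ = 8/(2·√40) ≈ 0.6325.

ωₙ ≈ 6.325 rad/s, ζ ≈ 0.6325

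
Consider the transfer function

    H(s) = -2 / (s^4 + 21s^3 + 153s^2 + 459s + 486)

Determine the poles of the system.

s = -3, -9, -3, -6

The poles are the roots of the denominator s^4 + 21s^3 + 153s^2 + 459s + 486 = 0.
Trying s = -3: the polynomial evaluates to 0, so (s + 3) is a factor.
Dividing out leaves s^3 + 18s^2 + 99s + 162 = 0.
This factors further as (s + 9)(s + 3)(s + 6) = 0.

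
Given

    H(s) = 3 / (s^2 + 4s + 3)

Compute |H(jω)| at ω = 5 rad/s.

Substitute s = j5: numerator = 3, denominator = -22 + j20.
|H(j5)| = |3| / |-22 + j20| = 3 / 29.732 ≈ 0.1009.

|H(j5)| ≈ 0.1009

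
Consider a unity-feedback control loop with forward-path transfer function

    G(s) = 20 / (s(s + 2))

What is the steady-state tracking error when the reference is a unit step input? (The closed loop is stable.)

G(s) has one pole at the origin.
This is a Type 1 system; for a step input the steady-state error is zero.

e_ss = 0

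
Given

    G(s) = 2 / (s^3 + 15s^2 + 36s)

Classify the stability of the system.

marginally stable

The denominator s^3 + 15s^2 + 36s factors as s(s + 3)(s + 12), giving poles at s = 0, -3, -12.
Since the simple pole(s) at s = 0 lie on the jω-axis with none in the right half-plane, the system is marginally stable.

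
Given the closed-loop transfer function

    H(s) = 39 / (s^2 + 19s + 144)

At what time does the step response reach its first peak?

t_p ≈ 0.4285 s

Comparing s^2 + 19s + 144 to s^2 + 2ζωₙs + ωₙ²: ωₙ = 12 rad/s and ζ = 19/(2·12) ≈ 0.7917.
ζωₙ = 19/2 = 9.5, so ω_d = ωₙ√(1−ζ²) = √(ωₙ² − (ζωₙ)²) = √(144 − 9.5²) = √53.75 ≈ 7.331 rad/s.
t_p = π/ω_d = π/7.331 ≈ 0.4285 s.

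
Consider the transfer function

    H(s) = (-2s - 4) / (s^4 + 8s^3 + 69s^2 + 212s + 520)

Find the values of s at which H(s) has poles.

s = -2 + 6j, -2 - 6j, -2 + 3j, -2 - 3j

The poles are the roots of the denominator s^4 + 8s^3 + 69s^2 + 212s + 520 = 0.
No real roots exist; factor into two real quadratics: (s^2 + 4s + 40)(s^2 + 4s + 13) = 0.
Each quadratic gives a conjugate pair via the quadratic formula.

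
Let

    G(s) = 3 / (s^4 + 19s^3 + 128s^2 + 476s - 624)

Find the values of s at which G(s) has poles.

s = -4 ± 6j, 1, -12

The poles are the roots of the denominator s^4 + 19s^3 + 128s^2 + 476s - 624 = 0.
Trying s = 1: the polynomial evaluates to 0, so (s - 1) is a factor.
Dividing out leaves s^3 + 20s^2 + 148s + 624 = 0.
This factors further as (s^2 + 8s + 52)(s + 12) = 0.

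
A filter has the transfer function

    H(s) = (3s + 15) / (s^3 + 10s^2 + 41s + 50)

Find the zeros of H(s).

Set the numerator to zero: 3s + 15 = 0, i.e. 3·(s + 5) = 0.
So s = -5.

s = -5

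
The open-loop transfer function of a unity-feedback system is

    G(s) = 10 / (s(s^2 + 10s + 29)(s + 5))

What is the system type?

The denominator has 1 factor of s at the origin (free integrator), so this is a Type 1 system.

Type 1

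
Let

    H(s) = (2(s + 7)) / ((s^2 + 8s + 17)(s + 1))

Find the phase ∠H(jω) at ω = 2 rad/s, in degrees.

∠H(j2) ≈ -98.40°

At s = j2: numerator = 14 + j4, denominator = -19 + j42.
∠H = ∠num − ∠den = 15.945° − (114.34°) = -98.40°.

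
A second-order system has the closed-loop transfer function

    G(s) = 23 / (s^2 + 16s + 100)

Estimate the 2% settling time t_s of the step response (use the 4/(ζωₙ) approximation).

Comparing s^2 + 16s + 100 to s^2 + 2ζωₙs + ωₙ²: ωₙ = 10 rad/s and ζ = 16/(2·10) = 0.8.
ζωₙ = 16/2 = 8, so t_s ≈ 4/(ζωₙ) = 4/8 = 0.5000 s.

t_s ≈ 0.5000 s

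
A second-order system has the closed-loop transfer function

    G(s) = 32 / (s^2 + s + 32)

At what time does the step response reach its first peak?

Comparing s^2 + s + 32 to s^2 + 2ζωₙs + ωₙ²: ωₙ = √32 ≈ 5.657 rad/s and ζ = 1/(2·√32) ≈ 0.08839.
ζωₙ = 1/2 = 0.5, so ω_d = ωₙ√(1−ζ²) = √(ωₙ² − (ζωₙ)²) = √(32 − 0.5²) = √31.75 ≈ 5.635 rad/s.
t_p = π/ω_d = π/5.635 ≈ 0.5575 s.

t_p ≈ 0.5575 s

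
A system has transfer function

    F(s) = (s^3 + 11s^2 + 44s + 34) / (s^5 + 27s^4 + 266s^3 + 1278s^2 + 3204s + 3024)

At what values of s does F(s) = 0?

Set the numerator to zero: s^3 + 11s^2 + 44s + 34 = 0.
Factoring: (s + 1)(s^2 + 10s + 34) = 0.

s = -1, -5 ± 3j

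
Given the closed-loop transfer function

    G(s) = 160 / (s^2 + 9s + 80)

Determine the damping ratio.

ζ ≈ 0.5031

Compare the denominator to the standard form s^2 + 2ζωₙs + ωₙ².
ωₙ² = 80, so ωₙ = √80 ≈ 8.944 rad/s.
2ζωₙ = 9, so ζ = 9/(2·√80) ≈ 0.5031.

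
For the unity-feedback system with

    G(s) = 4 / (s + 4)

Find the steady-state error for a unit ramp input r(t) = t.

G(s) has no poles at the origin.
This is a Type 0 system; Kv = lim_{s→0} s·G(s) = 0, so the steady-state error for a ramp input is infinite.

e_ss = ∞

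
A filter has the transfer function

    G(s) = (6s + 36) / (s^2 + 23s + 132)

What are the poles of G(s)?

The poles are the roots of the denominator s^2 + 23s + 132 = 0.
Factoring: (s + 11)(s + 12) = 0, so s = -11 and s = -12.

s = -11, -12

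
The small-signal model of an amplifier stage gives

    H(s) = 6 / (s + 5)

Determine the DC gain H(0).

Set s = 0: H(0) = (6) / (5) = 6/5.

H(0) = 6/5 ≈ 1.200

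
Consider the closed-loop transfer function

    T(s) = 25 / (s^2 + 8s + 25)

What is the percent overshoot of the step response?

%OS ≈ 1.52%

Comparing s^2 + 8s + 25 to s^2 + 2ζωₙs + ωₙ²: ωₙ = 5 rad/s and ζ = 8/(2·5) = 0.8.
%OS = 100·exp(−πζ/√(1−ζ²)) = 100·exp(−π·0.8/√(1−0.8²)) ≈ 1.52%.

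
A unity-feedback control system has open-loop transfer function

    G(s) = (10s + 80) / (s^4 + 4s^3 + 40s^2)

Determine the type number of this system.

Type 2

Factor s from the denominator: s^4 + 4s^3 + 40s^2 = s^2·(s^2 + 4s + 40).
There are 2 poles at the origin, so the system is Type 2.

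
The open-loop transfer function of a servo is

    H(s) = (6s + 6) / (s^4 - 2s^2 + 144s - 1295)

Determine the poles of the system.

The poles are the roots of the denominator s^4 - 2s^2 + 144s - 1295 = 0.
Trying s = 5: the polynomial evaluates to 0, so (s - 5) is a factor.
Dividing out leaves s^3 + 5s^2 + 23s + 259 = 0.
This factors further as (s^2 - 2s + 37)(s + 7) = 0.

s = 1 ± 6j, 5, -7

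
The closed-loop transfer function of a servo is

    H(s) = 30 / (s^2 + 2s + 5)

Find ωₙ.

Compare the denominator to the standard form s^2 + 2ζωₙs + ωₙ².
ωₙ² = 5, so ωₙ = √5 ≈ 2.236 rad/s.

ωₙ ≈ 2.236 rad/s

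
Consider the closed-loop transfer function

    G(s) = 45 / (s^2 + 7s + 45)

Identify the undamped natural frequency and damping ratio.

Compare the denominator to the standard form s^2 + 2ζωₙs + ωₙ².
ωₙ² = 45, so ωₙ = √45 ≈ 6.708 rad/s.
2ζωₙ = 7, so ζ = 7/(2·√45) ≈ 0.5217.
With ζ = 0.5217 the response is underdamped.

ωₙ ≈ 6.708 rad/s, ζ ≈ 0.5217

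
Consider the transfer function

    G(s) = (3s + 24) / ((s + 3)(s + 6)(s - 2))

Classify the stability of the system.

unstable

The poles can be read from the denominator factors: s = -3, -6, 2.
Since the pole(s) at s = 2 lie in the right half-plane, the system is unstable.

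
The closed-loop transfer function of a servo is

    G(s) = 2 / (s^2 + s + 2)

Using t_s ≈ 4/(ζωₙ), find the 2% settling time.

t_s ≈ 8 s

Comparing s^2 + s + 2 to s^2 + 2ζωₙs + ωₙ²: ωₙ = √2 ≈ 1.414 rad/s and ζ = 1/(2·√2) ≈ 0.3536.
ζωₙ = 1/2 = 0.5, so t_s ≈ 4/(ζωₙ) = 4/0.5 = 8 s.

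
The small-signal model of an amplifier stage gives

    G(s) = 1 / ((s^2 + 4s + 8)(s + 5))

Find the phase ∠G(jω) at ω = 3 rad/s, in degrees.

∠G(j3) ≈ -125.7°

At s = j3: numerator = 1, denominator = -41 + j57.
∠G = ∠num − ∠den = 0° − (125.73°) = -125.7°.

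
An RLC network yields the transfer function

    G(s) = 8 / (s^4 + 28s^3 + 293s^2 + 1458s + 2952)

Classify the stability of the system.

The denominator s^4 + 28s^3 + 293s^2 + 1458s + 2952 factors as (s^2 + 10s + 41)(s + 12)(s + 6), giving poles at s = -5 + 4j, -5 - 4j, -12, -6.
Since all poles lie strictly in the left half-plane, the system is stable.

stable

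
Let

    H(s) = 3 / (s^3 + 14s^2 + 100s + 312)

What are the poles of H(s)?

s = -4 + 6j, -4 - 6j, -6

The poles are the roots of the denominator s^3 + 14s^2 + 100s + 312 = 0.
Trying s = -6: the polynomial evaluates to 0, so (s + 6) is a factor.
Dividing out leaves s^2 + 8s + 52 = 0.
The quadratic formula then gives s = -4 ± 6j.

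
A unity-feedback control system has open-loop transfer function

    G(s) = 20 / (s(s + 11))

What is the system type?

The denominator has 1 factor of s at the origin (free integrator), so this is a Type 1 system.

Type 1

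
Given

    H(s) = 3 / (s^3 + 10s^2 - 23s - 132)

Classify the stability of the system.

unstable

The denominator s^3 + 10s^2 - 23s - 132 factors as (s + 11)(s + 3)(s - 4), giving poles at s = -11, -3, 4.
Since the pole(s) at s = 4 lie in the right half-plane, the system is unstable.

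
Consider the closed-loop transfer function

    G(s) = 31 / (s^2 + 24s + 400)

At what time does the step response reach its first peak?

t_p ≈ 0.1963 s

Comparing s^2 + 24s + 400 to s^2 + 2ζωₙs + ωₙ²: ωₙ = 20 rad/s and ζ = 24/(2·20) = 0.6.
ζωₙ = 24/2 = 12, so ω_d = ωₙ√(1−ζ²) = √(ωₙ² − (ζωₙ)²) = √(400 − 12²) = √256 = 16 rad/s.
t_p = π/ω_d = π/16 ≈ 0.1963 s.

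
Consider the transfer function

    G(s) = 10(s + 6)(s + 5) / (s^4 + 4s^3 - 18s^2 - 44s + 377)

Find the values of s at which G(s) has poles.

The poles are the roots of the denominator s^4 + 4s^3 - 18s^2 - 44s + 377 = 0.
No real roots exist; factor into two real quadratics: (s^2 + 10s + 29)(s^2 - 6s + 13) = 0.
Each quadratic gives a conjugate pair via the quadratic formula.

s = -5 + 2j, -5 - 2j, 3 + 2j, 3 - 2j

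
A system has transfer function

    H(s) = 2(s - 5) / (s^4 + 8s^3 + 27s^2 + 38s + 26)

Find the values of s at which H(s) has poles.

s = -3 ± 2j, -1 ± j

The poles are the roots of the denominator s^4 + 8s^3 + 27s^2 + 38s + 26 = 0.
No real roots exist; factor into two real quadratics: (s^2 + 6s + 13)(s^2 + 2s + 2) = 0.
Each quadratic gives a conjugate pair via the quadratic formula.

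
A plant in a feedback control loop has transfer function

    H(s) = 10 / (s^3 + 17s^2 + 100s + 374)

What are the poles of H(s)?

s = -3 + 5j, -3 - 5j, -11

The poles are the roots of the denominator s^3 + 17s^2 + 100s + 374 = 0.
Trying s = -11: the polynomial evaluates to 0, so (s + 11) is a factor.
Dividing out leaves s^2 + 6s + 34 = 0.
The quadratic formula then gives s = -3 ± 5j.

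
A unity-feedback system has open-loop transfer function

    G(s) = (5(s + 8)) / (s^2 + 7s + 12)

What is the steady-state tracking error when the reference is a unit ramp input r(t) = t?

G(s) has no poles at the origin.
This is a Type 0 system; Kv = lim_{s→0} s·G(s) = 0, so the steady-state error for a ramp input is infinite.

e_ss = ∞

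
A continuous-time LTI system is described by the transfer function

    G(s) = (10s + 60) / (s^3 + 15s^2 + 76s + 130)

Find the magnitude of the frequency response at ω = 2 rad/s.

Substitute s = j2: numerator = 60 + j20, denominator = 70 + j144.
|G(j2)| = |60 + j20| / |70 + j144| = 63.246 / 160.11 ≈ 0.3950.

|G(j2)| ≈ 0.3950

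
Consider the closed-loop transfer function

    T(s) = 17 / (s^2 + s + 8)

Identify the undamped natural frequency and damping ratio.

ωₙ ≈ 2.828 rad/s, ζ ≈ 0.1768

Compare the denominator to the standard form s^2 + 2ζωₙs + ωₙ².
ωₙ² = 8, so ωₙ = √8 ≈ 2.828 rad/s.
2ζωₙ = 1, so ζ = 1/(2·√8) ≈ 0.1768.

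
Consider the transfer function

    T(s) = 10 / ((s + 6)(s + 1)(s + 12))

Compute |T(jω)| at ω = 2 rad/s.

|T(j2)| ≈ 0.05812

Substitute s = j2: numerator = 10, denominator = -4 + j172.
|T(j2)| = |10| / |-4 + j172| = 10 / 172.05 ≈ 0.05812.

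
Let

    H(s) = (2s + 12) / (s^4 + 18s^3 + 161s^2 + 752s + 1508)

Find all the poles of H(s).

s = -5 + 2j, -5 - 2j, -4 + 6j, -4 - 6j

The poles are the roots of the denominator s^4 + 18s^3 + 161s^2 + 752s + 1508 = 0.
No real roots exist; factor into two real quadratics: (s^2 + 10s + 29)(s^2 + 8s + 52) = 0.
Each quadratic gives a conjugate pair via the quadratic formula.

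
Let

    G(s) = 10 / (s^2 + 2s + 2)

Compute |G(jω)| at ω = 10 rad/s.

|G(j10)| ≈ 0.09998

Substitute s = j10: numerator = 10, denominator = -98 + j20.
|G(j10)| = |10| / |-98 + j20| = 10 / 100.02 ≈ 0.09998.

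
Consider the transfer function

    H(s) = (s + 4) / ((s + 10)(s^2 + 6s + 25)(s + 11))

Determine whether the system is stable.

stable

The poles can be read from the denominator factors: s = -10, -3 + 4j, -3 - 4j, -11.
Since all poles lie strictly in the left half-plane, the system is stable.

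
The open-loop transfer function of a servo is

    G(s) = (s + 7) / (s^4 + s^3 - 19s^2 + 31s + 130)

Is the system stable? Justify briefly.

The denominator s^4 + s^3 - 19s^2 + 31s + 130 factors as (s + 5)(s + 2)(s^2 - 6s + 13), giving poles at s = -5, -2, 3 ± 2j.
Since the pole(s) at s = 3 ± 2j lie in the right half-plane, the system is unstable.

unstable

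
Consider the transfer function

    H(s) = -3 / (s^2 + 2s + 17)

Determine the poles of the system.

s = -1 + 4j, -1 - 4j

The poles are the roots of the denominator s^2 + 2s + 17 = 0.
Using the quadratic formula: s = (-2 ± √(-64))/2 = -1 ± 4j.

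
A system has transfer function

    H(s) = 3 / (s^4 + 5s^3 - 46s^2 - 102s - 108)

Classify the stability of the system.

unstable

The denominator s^4 + 5s^3 - 46s^2 - 102s - 108 factors as (s + 9)(s^2 + 2s + 2)(s - 6), giving poles at s = -9, -1 + j, -1 - j, 6.
Since the pole(s) at s = 6 lie in the right half-plane, the system is unstable.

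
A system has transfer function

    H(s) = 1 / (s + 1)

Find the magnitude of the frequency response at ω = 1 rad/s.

Substitute s = j1: numerator = 1, denominator = 1 + j1.
|H(j1)| = |1| / |1 + j1| = 1 / 1.4142 ≈ 0.7071.

|H(j1)| ≈ 0.7071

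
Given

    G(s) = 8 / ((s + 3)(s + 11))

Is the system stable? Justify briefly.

stable

The poles can be read from the denominator factors: s = -3, -11.
Since all poles lie strictly in the left half-plane, the system is stable.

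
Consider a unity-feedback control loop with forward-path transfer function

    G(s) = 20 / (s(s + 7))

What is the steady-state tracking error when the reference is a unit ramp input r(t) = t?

e_ss = 0.3500

G(s) has one pole at the origin.
This is a Type 1 system. Kv = lim_{s→0} s·G(s) = 20/7.
e_ss = 1/Kv = 1/(20/7) = 7/20 ≈ 0.3500.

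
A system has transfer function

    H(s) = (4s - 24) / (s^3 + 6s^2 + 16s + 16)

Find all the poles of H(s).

s = -2 ± 2j, -2

The poles are the roots of the denominator s^3 + 6s^2 + 16s + 16 = 0.
Trying s = -2: the polynomial evaluates to 0, so (s + 2) is a factor.
Dividing out leaves s^2 + 4s + 8 = 0.
The quadratic formula then gives s = -2 ± 2j.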